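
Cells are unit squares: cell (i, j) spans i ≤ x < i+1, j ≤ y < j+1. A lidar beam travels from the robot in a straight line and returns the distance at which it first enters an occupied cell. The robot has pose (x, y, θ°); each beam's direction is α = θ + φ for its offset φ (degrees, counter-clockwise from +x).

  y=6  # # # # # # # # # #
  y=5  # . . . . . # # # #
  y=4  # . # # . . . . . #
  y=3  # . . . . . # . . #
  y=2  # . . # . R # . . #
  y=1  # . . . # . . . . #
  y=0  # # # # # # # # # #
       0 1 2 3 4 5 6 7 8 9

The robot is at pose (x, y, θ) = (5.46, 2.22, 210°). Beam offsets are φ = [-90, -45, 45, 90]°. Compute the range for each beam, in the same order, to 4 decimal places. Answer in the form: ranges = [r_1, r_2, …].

ranges = [2.9200, 1.5115, 1.2630, 1.4087]

beam 1: φ=-90°, α=120°
  cosα=-0.5000 sinα=0.8660 | (5,2) | tMaxX 0.9200 tMaxY 0.9007 | tΔX 2.0000 tΔY 1.1547
    t=0.9007 [y] (5,3)
    t=0.9200 [x] (4,3)
    t=2.0554 [y] (4,4)
    t=2.9200 [x] (3,4) — stop
  → r_1 = 2.9200
beam 2: φ=-45°, α=165°
  cosα=-0.9659 sinα=0.2588 | (5,2) | tMaxX 0.4762 tMaxY 3.0137 | tΔX 1.0353 tΔY 3.8637
    t=0.4762 [x] (4,2)
    t=1.5115 [x] (3,2) — stop
  → r_2 = 1.5115
beam 3: φ=45°, α=255°
  cosα=-0.2588 sinα=-0.9659 | (5,2) | tMaxX 1.7773 tMaxY 0.2278 | tΔX 3.8637 tΔY 1.0353
    t=0.2278 [y] (5,1)
    t=1.2630 [y] (5,0) — stop
  → r_3 = 1.2630
beam 4: φ=90°, α=300°
  cosα=0.5000 sinα=-0.8660 | (5,2) | tMaxX 1.0800 tMaxY 0.2540 | tΔX 2.0000 tΔY 1.1547
    t=0.2540 [y] (5,1)
    t=1.0800 [x] (6,1)
    t=1.4087 [y] (6,0) — stop
  → r_4 = 1.4087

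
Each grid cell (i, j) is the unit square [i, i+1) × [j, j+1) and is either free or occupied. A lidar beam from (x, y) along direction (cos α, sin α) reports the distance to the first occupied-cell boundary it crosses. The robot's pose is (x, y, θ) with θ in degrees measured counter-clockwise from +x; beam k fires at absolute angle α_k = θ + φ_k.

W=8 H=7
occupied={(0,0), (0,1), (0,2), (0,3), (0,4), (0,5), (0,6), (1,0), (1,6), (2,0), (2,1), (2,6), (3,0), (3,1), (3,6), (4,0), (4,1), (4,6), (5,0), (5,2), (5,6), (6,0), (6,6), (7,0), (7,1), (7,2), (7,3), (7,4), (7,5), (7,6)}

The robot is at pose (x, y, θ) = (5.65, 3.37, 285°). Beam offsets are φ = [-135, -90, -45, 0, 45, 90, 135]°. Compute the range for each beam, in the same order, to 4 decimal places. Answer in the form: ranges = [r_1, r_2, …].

ranges = [5.2600, 4.8140, 0.4272, 0.3831, 1.5588, 1.3976, 2.7000]

beam 1: φ=-135°, α=150°
  d=(-0.8660,0.5000)  start (5,3)  tX=0.7506 tY=1.2600  stride 1/|dx|=1.1547 1/|dy|=2.0000
    cross x-line → (4,3), t=0.7506
    cross y-line → (4,4), t=1.2600
    cross x-line → (3,4), t=1.9053
    cross x-line → (2,4), t=3.0600
    cross y-line → (2,5), t=3.2600
    cross x-line → (1,5), t=4.2147
    cross y-line → (1,6), t=5.2600 (wall)
  → r_1 = 5.2600
beam 2: φ=-90°, α=195°
  d=(-0.9659,-0.2588)  start (5,3)  tX=0.6729 tY=1.4296  stride 1/|dx|=1.0353 1/|dy|=3.8637
    cross x-line → (4,3), t=0.6729
    cross y-line → (4,2), t=1.4296
    cross x-line → (3,2), t=1.7082
    cross x-line → (2,2), t=2.7435
    cross x-line → (1,2), t=3.7788
    cross x-line → (0,2), t=4.8140 (wall)
  → r_2 = 4.8140
beam 3: φ=-45°, α=240°
  d=(-0.5000,-0.8660)  start (5,3)  tX=1.3000 tY=0.4272  stride 1/|dx|=2.0000 1/|dy|=1.1547
    cross y-line → (5,2), t=0.4272 (wall)
  → r_3 = 0.4272
beam 4: φ=0°, α=285°
  d=(0.2588,-0.9659)  start (5,3)  tX=1.3523 tY=0.3831  stride 1/|dx|=3.8637 1/|dy|=1.0353
    cross y-line → (5,2), t=0.3831 (wall)
  → r_4 = 0.3831
beam 5: φ=45°, α=330°
  d=(0.8660,-0.5000)  start (5,3)  tX=0.4041 tY=0.7400  stride 1/|dx|=1.1547 1/|dy|=2.0000
    cross x-line → (6,3), t=0.4041
    cross y-line → (6,2), t=0.7400
    cross x-line → (7,2), t=1.5588 (wall)
  → r_5 = 1.5588
beam 6: φ=90°, α=15°
  d=(0.9659,0.2588)  start (5,3)  tX=0.3623 tY=2.4341  stride 1/|dx|=1.0353 1/|dy|=3.8637
    cross x-line → (6,3), t=0.3623
    cross x-line → (7,3), t=1.3976 (wall)
  → r_6 = 1.3976
beam 7: φ=135°, α=60°
  d=(0.5000,0.8660)  start (5,3)  tX=0.7000 tY=0.7275  stride 1/|dx|=2.0000 1/|dy|=1.1547
    cross x-line → (6,3), t=0.7000
    cross y-line → (6,4), t=0.7275
    cross y-line → (6,5), t=1.8822
    cross x-line → (7,5), t=2.7000 (wall)
  → r_7 = 2.7000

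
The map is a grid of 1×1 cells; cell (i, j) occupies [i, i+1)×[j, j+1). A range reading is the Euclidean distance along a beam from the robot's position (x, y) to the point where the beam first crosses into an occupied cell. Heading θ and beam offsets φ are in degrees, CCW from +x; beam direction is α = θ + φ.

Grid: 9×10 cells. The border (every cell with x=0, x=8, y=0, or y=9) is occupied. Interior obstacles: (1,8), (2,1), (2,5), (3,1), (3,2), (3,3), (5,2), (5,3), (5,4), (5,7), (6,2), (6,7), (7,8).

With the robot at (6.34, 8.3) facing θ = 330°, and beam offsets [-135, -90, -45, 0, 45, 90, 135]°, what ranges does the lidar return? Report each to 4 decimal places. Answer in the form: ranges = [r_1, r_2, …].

beam 1: φ=-135°, α=195°
  d=(-0.9659,-0.2588)  start (6,8)  tX=0.3520 tY=1.1591  stride 1/|dx|=1.0353 1/|dy|=3.8637
    cross x-line → (5,8), t=0.3520
    cross y-line → (5,7), t=1.1591 (wall)
  → r_1 = 1.1591
beam 2: φ=-90°, α=240°
  d=(-0.5000,-0.8660)  start (6,8)  tX=0.6800 tY=0.3464  stride 1/|dx|=2.0000 1/|dy|=1.1547
    cross y-line → (6,7), t=0.3464 (wall)
  → r_2 = 0.3464
beam 3: φ=-45°, α=285°
  d=(0.2588,-0.9659)  start (6,8)  tX=2.5500 tY=0.3106  stride 1/|dx|=3.8637 1/|dy|=1.0353
    cross y-line → (6,7), t=0.3106 (wall)
  → r_3 = 0.3106
beam 4: φ=0°, α=330°
  d=(0.8660,-0.5000)  start (6,8)  tX=0.7621 tY=0.6000  stride 1/|dx|=1.1547 1/|dy|=2.0000
    cross y-line → (6,7), t=0.6000 (wall)
  → r_4 = 0.6000
beam 5: φ=45°, α=15°
  d=(0.9659,0.2588)  start (6,8)  tX=0.6833 tY=2.7046  stride 1/|dx|=1.0353 1/|dy|=3.8637
    cross x-line → (7,8), t=0.6833 (wall)
  → r_5 = 0.6833
beam 6: φ=90°, α=60°
  d=(0.5000,0.8660)  start (6,8)  tX=1.3200 tY=0.8083  stride 1/|dx|=2.0000 1/|dy|=1.1547
    cross y-line → (6,9), t=0.8083 (wall)
  → r_6 = 0.8083
beam 7: φ=135°, α=105°
  d=(-0.2588,0.9659)  start (6,8)  tX=1.3137 tY=0.7247  stride 1/|dx|=3.8637 1/|dy|=1.0353
    cross y-line → (6,9), t=0.7247 (wall)
  → r_7 = 0.7247

ranges = [1.1591, 0.3464, 0.3106, 0.6000, 0.6833, 0.8083, 0.7247]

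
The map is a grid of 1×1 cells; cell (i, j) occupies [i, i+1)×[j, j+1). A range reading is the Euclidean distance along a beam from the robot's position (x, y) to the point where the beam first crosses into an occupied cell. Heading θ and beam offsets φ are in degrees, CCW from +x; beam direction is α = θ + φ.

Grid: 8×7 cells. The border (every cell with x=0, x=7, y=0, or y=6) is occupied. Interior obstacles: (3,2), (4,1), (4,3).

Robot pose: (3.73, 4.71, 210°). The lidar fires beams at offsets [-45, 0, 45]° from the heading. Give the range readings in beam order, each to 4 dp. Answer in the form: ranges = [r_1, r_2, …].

ranges = [2.8263, 3.1523, 1.7703]

beam 1: φ=-45°, α=165°
  cosα=-0.9659 sinα=0.2588 | (3,4) | tMaxX 0.7558 tMaxY 1.1205 | tΔX 1.0353 tΔY 3.8637
    t=0.7558 [x] (2,4)
    t=1.1205 [y] (2,5)
    t=1.7910 [x] (1,5)
    t=2.8263 [x] (0,5) — stop
  → r_1 = 2.8263
beam 2: φ=0°, α=210°
  cosα=-0.8660 sinα=-0.5000 | (3,4) | tMaxX 0.8429 tMaxY 1.4200 | tΔX 1.1547 tΔY 2.0000
    t=0.8429 [x] (2,4)
    t=1.4200 [y] (2,3)
    t=1.9976 [x] (1,3)
    t=3.1523 [x] (0,3) — stop
  → r_2 = 3.1523
beam 3: φ=45°, α=255°
  cosα=-0.2588 sinα=-0.9659 | (3,4) | tMaxX 2.8205 tMaxY 0.7350 | tΔX 3.8637 tΔY 1.0353
    t=0.7350 [y] (3,3)
    t=1.7703 [y] (3,2) — stop
  → r_3 = 1.7703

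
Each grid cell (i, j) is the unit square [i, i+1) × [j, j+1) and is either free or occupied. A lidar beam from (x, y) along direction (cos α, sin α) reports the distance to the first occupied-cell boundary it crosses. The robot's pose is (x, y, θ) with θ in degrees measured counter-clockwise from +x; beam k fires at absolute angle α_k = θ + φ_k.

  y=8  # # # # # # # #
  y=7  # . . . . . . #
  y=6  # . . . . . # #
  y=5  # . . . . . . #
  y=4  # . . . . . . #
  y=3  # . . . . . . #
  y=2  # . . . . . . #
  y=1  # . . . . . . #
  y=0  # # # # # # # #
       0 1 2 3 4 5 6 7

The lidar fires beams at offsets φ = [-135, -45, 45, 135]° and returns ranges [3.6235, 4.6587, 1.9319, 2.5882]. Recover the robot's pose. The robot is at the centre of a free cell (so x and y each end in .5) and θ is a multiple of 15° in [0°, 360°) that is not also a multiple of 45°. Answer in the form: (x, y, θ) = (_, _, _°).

(x, y, θ) = (4.5, 5.5, 330°)

The pose lattice has 41·16 = 656 candidates. Test each by forward raycasting.
  (4.5, 6.5, 150°): beam 1 = 1.5529 ≠ 3.6235 ✗
  (1.5, 7.5, 195°): beam 1 = 0.5774 ≠ 3.6235 ✗
  (4.5, 1.5, 300°): beam 2 = 0.5176 ≠ 4.6587 ✗
  (3.5, 2.5, 165°): beam 1 = 4.0415 ≠ 3.6235 ✗
  (4.5, 1.5, 120°): beam 1 = 1.9319 ≠ 3.6235 ✗
  …
  (4.5, 5.5, 330°): r_1=3.6235, r_2=4.6587, r_3=1.9319, r_4=2.5882 — all match ✓
No second candidate reproduces the full scan.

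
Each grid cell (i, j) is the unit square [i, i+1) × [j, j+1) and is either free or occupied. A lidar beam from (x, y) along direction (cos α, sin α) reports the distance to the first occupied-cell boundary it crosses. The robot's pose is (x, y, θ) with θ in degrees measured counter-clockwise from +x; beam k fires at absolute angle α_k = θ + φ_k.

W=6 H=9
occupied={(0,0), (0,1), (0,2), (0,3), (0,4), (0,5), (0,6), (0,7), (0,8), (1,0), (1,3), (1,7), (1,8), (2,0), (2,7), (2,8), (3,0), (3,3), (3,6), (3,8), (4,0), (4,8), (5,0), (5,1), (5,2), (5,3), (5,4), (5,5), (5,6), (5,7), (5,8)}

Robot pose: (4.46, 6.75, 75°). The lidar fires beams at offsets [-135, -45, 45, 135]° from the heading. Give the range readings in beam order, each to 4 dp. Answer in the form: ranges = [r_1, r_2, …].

ranges = [1.0800, 0.6235, 1.4434, 0.5312]

beam 1: φ=-135°, α=300°
  direction (0.5000, -0.8660); cell (4,6); t to first gridline: x 1.0800, y 0.8660 (then +2.0000 / +1.1547)
    (4,5) via y @ 0.8660
    (5,5) via x @ 1.0800  # hit
  → r_1 = 1.0800
beam 2: φ=-45°, α=30°
  direction (0.8660, 0.5000); cell (4,6); t to first gridline: x 0.6235, y 0.5000 (then +1.1547 / +2.0000)
    (4,7) via y @ 0.5000
    (5,7) via x @ 0.6235  # hit
  → r_2 = 0.6235
beam 3: φ=45°, α=120°
  direction (-0.5000, 0.8660); cell (4,6); t to first gridline: x 0.9200, y 0.2887 (then +2.0000 / +1.1547)
    (4,7) via y @ 0.2887
    (3,7) via x @ 0.9200
    (3,8) via y @ 1.4434  # hit
  → r_3 = 1.4434
beam 4: φ=135°, α=210°
  direction (-0.8660, -0.5000); cell (4,6); t to first gridline: x 0.5312, y 1.5000 (then +1.1547 / +2.0000)
    (3,6) via x @ 0.5312  # hit
  → r_4 = 0.5312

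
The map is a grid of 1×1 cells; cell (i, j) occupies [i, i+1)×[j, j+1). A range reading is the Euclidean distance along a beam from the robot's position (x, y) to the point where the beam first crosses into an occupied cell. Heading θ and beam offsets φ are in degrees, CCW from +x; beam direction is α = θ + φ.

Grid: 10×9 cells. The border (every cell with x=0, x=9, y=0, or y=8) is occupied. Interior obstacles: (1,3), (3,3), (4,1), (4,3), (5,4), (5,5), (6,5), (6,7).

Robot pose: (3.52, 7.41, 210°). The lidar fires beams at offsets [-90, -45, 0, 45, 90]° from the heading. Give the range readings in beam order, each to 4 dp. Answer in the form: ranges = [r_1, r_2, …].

ranges = [0.6813, 2.2796, 2.9098, 6.6361, 2.9600]

beam 1: φ=-90°, α=120°
  direction (-0.5000, 0.8660); cell (3,7); t to first gridline: x 1.0400, y 0.6813 (then +2.0000 / +1.1547)
    (3,8) via y @ 0.6813  # hit
  → r_1 = 0.6813
beam 2: φ=-45°, α=165°
  direction (-0.9659, 0.2588); cell (3,7); t to first gridline: x 0.5383, y 2.2796 (then +1.0353 / +3.8637)
    (2,7) via x @ 0.5383
    (1,7) via x @ 1.5736
    (1,8) via y @ 2.2796  # hit
  → r_2 = 2.2796
beam 3: φ=0°, α=210°
  direction (-0.8660, -0.5000); cell (3,7); t to first gridline: x 0.6004, y 0.8200 (then +1.1547 / +2.0000)
    (2,7) via x @ 0.6004
    (2,6) via y @ 0.8200
    (1,6) via x @ 1.7551
    (1,5) via y @ 2.8200
    (0,5) via x @ 2.9098  # hit
  → r_3 = 2.9098
beam 4: φ=45°, α=255°
  direction (-0.2588, -0.9659); cell (3,7); t to first gridline: x 2.0091, y 0.4245 (then +3.8637 / +1.0353)
    (3,6) via y @ 0.4245
    (3,5) via y @ 1.4597
    (2,5) via x @ 2.0091
    (2,4) via y @ 2.4950
    (2,3) via y @ 3.5303
    (2,2) via y @ 4.5656
    (2,1) via y @ 5.6008
    (1,1) via x @ 5.8728
    (1,0) via y @ 6.6361  # hit
  → r_4 = 6.6361
beam 5: φ=90°, α=300°
  direction (0.5000, -0.8660); cell (3,7); t to first gridline: x 0.9600, y 0.4734 (then +2.0000 / +1.1547)
    (3,6) via y @ 0.4734
    (4,6) via x @ 0.9600
    (4,5) via y @ 1.6281
    (4,4) via y @ 2.7828
    (5,4) via x @ 2.9600  # hit
  → r_5 = 2.9600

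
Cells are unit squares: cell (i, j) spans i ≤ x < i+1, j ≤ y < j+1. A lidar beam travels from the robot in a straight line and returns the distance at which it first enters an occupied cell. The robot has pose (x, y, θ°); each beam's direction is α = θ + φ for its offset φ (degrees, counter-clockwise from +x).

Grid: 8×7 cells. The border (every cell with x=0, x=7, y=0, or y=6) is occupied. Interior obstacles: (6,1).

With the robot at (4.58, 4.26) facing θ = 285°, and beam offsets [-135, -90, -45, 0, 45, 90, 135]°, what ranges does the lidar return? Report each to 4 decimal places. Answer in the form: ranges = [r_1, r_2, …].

ranges = [3.4800, 3.7063, 3.7643, 3.3750, 2.7944, 2.5054, 2.0092]

beam 1: φ=-135°, α=150°
  dir = (cos 150°, sin 150°) = (-0.8660, 0.5000); from cell (4,4)
  next x-line at t=0.6697, next y-line at t=1.4800; Δt_x=1.1547, Δt_y=2.0000
    x: enter (3,4) at t=0.6697
    y: enter (3,5) at t=1.4800
    x: enter (2,5) at t=1.8244
    x: enter (1,5) at t=2.9791
    y: enter (1,6) at t=3.4800 ← occupied
  → r_1 = 3.4800
beam 2: φ=-90°, α=195°
  dir = (cos 195°, sin 195°) = (-0.9659, -0.2588); from cell (4,4)
  next x-line at t=0.6005, next y-line at t=1.0046; Δt_x=1.0353, Δt_y=3.8637
    x: enter (3,4) at t=0.6005
    y: enter (3,3) at t=1.0046
    x: enter (2,3) at t=1.6357
    x: enter (1,3) at t=2.6710
    x: enter (0,3) at t=3.7063 ← occupied
  → r_2 = 3.7063
beam 3: φ=-45°, α=240°
  dir = (cos 240°, sin 240°) = (-0.5000, -0.8660); from cell (4,4)
  next x-line at t=1.1600, next y-line at t=0.3002; Δt_x=2.0000, Δt_y=1.1547
    y: enter (4,3) at t=0.3002
    x: enter (3,3) at t=1.1600
    y: enter (3,2) at t=1.4549
    y: enter (3,1) at t=2.6096
    x: enter (2,1) at t=3.1600
    y: enter (2,0) at t=3.7643 ← occupied
  → r_3 = 3.7643
beam 4: φ=0°, α=285°
  dir = (cos 285°, sin 285°) = (0.2588, -0.9659); from cell (4,4)
  next x-line at t=1.6228, next y-line at t=0.2692; Δt_x=3.8637, Δt_y=1.0353
    y: enter (4,3) at t=0.2692
    y: enter (4,2) at t=1.3044
    x: enter (5,2) at t=1.6228
    y: enter (5,1) at t=2.3397
    y: enter (5,0) at t=3.3750 ← occupied
  → r_4 = 3.3750
beam 5: φ=45°, α=330°
  dir = (cos 330°, sin 330°) = (0.8660, -0.5000); from cell (4,4)
  next x-line at t=0.4850, next y-line at t=0.5200; Δt_x=1.1547, Δt_y=2.0000
    x: enter (5,4) at t=0.4850
    y: enter (5,3) at t=0.5200
    x: enter (6,3) at t=1.6397
    y: enter (6,2) at t=2.5200
    x: enter (7,2) at t=2.7944 ← occupied
  → r_5 = 2.7944
beam 6: φ=90°, α=15°
  dir = (cos 15°, sin 15°) = (0.9659, 0.2588); from cell (4,4)
  next x-line at t=0.4348, next y-line at t=2.8591; Δt_x=1.0353, Δt_y=3.8637
    x: enter (5,4) at t=0.4348
    x: enter (6,4) at t=1.4701
    x: enter (7,4) at t=2.5054 ← occupied
  → r_6 = 2.5054
beam 7: φ=135°, α=60°
  dir = (cos 60°, sin 60°) = (0.5000, 0.8660); from cell (4,4)
  next x-line at t=0.8400, next y-line at t=0.8545; Δt_x=2.0000, Δt_y=1.1547
    x: enter (5,4) at t=0.8400
    y: enter (5,5) at t=0.8545
    y: enter (5,6) at t=2.0092 ← occupied
  → r_7 = 2.0092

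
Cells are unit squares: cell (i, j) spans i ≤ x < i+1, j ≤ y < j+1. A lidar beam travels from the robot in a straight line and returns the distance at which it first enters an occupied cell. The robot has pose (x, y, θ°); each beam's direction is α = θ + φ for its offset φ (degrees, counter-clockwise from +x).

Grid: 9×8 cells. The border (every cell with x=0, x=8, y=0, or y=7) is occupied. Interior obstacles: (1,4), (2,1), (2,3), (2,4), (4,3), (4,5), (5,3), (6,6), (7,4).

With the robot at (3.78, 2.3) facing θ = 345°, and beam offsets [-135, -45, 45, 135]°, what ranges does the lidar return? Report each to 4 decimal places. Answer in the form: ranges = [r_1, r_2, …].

ranges = [0.9007, 1.5011, 1.4000, 1.5600]

beam 1: φ=-135°, α=210°
  dir = (cos 210°, sin 210°) = (-0.8660, -0.5000); from cell (3,2)
  next x-line at t=0.9007, next y-line at t=0.6000; Δt_x=1.1547, Δt_y=2.0000
    y: enter (3,1) at t=0.6000
    x: enter (2,1) at t=0.9007 ← occupied
  → r_1 = 0.9007
beam 2: φ=-45°, α=300°
  dir = (cos 300°, sin 300°) = (0.5000, -0.8660); from cell (3,2)
  next x-line at t=0.4400, next y-line at t=0.3464; Δt_x=2.0000, Δt_y=1.1547
    y: enter (3,1) at t=0.3464
    x: enter (4,1) at t=0.4400
    y: enter (4,0) at t=1.5011 ← occupied
  → r_2 = 1.5011
beam 3: φ=45°, α=30°
  dir = (cos 30°, sin 30°) = (0.8660, 0.5000); from cell (3,2)
  next x-line at t=0.2540, next y-line at t=1.4000; Δt_x=1.1547, Δt_y=2.0000
    x: enter (4,2) at t=0.2540
    y: enter (4,3) at t=1.4000 ← occupied
  → r_3 = 1.4000
beam 4: φ=135°, α=120°
  dir = (cos 120°, sin 120°) = (-0.5000, 0.8660); from cell (3,2)
  next x-line at t=1.5600, next y-line at t=0.8083; Δt_x=2.0000, Δt_y=1.1547
    y: enter (3,3) at t=0.8083
    x: enter (2,3) at t=1.5600 ← occupied
  → r_4 = 1.5600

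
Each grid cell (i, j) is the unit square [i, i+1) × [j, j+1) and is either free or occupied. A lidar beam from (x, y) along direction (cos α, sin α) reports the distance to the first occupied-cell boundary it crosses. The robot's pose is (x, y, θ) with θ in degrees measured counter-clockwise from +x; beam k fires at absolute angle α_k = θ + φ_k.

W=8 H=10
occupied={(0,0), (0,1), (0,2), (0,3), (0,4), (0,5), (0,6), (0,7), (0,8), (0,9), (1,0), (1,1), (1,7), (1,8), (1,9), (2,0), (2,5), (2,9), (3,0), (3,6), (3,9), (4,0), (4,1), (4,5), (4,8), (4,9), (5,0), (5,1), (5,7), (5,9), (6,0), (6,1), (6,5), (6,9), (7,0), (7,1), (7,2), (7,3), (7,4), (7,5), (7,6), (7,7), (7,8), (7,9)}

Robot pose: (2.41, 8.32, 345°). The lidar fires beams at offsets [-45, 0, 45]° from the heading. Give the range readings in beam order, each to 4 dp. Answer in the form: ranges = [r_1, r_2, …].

ranges = [1.5242, 2.6814, 1.3600]

beam 1: φ=-45°, α=300°
  dir = (cos 300°, sin 300°) = (0.5000, -0.8660); from cell (2,8)
  next x-line at t=1.1800, next y-line at t=0.3695; Δt_x=2.0000, Δt_y=1.1547
    y: enter (2,7) at t=0.3695
    x: enter (3,7) at t=1.1800
    y: enter (3,6) at t=1.5242 ← occupied
  → r_1 = 1.5242
beam 2: φ=0°, α=345°
  dir = (cos 345°, sin 345°) = (0.9659, -0.2588); from cell (2,8)
  next x-line at t=0.6108, next y-line at t=1.2364; Δt_x=1.0353, Δt_y=3.8637
    x: enter (3,8) at t=0.6108
    y: enter (3,7) at t=1.2364
    x: enter (4,7) at t=1.6461
    x: enter (5,7) at t=2.6814 ← occupied
  → r_2 = 2.6814
beam 3: φ=45°, α=30°
  dir = (cos 30°, sin 30°) = (0.8660, 0.5000); from cell (2,8)
  next x-line at t=0.6813, next y-line at t=1.3600; Δt_x=1.1547, Δt_y=2.0000
    x: enter (3,8) at t=0.6813
    y: enter (3,9) at t=1.3600 ← occupied
  → r_3 = 1.3600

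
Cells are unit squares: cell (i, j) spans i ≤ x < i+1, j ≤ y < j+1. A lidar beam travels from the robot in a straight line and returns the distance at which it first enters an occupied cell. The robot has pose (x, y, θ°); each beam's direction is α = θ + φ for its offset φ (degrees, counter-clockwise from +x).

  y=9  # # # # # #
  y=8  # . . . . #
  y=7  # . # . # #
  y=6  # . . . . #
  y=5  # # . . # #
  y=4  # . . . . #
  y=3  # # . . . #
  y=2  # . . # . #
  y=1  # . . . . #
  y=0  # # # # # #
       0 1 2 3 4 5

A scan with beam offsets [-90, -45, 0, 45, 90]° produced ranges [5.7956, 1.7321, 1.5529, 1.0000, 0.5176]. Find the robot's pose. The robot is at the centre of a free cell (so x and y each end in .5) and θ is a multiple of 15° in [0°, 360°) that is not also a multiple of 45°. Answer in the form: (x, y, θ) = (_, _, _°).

(x, y, θ) = (2.5, 1.5, 165°)

Enumerate (i+0.5, j+0.5, θ) over the 26 free cells and 16 admissible headings. For each, cast all 5 beams and compare to the given ranges.
  (1.5, 7.5, 300°): beam 1 = 0.5774 ≠ 5.7956 ✗
  (3.5, 4.5, 60°): beam 1 = 1.7321 ≠ 5.7956 ✗
  (1.5, 2.5, 165°): beam 1 = 0.5176 ≠ 5.7956 ✗
  (2.5, 1.5, 30°): beam 1 = 0.5774 ≠ 5.7956 ✗
  …
  (2.5, 1.5, 165°): r_1=5.7956, r_2=1.7321, r_3=1.5529, r_4=1.0000, r_5=0.5176 — all match ✓
Only this pose fits every beam.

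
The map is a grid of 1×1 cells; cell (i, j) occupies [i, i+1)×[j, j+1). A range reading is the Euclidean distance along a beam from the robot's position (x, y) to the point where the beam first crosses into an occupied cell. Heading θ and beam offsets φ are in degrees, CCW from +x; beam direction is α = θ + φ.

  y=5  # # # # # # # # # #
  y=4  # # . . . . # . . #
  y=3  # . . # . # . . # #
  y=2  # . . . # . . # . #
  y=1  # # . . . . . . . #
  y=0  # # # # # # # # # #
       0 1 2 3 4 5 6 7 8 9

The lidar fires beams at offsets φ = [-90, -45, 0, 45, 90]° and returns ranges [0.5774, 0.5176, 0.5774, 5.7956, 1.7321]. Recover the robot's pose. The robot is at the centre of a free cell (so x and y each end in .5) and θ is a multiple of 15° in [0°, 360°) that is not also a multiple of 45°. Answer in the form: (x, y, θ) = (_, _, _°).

Enumerate (i+0.5, j+0.5, θ) over the 24 free cells and 16 admissible headings. For each, cast all 5 beams and compare to the given ranges.
  (1.5, 2.5, 285°): beam 1 = 0.5176 ≠ 0.5774 ✗
  (1.5, 2.5, 240°): beam 4 = 0.5176 ≠ 5.7956 ✗
  (5.5, 4.5, 285°): beam 1 = 1.9319 ≠ 0.5774 ✗
  (4.5, 1.5, 105°): beam 1 = 2.5882 ≠ 0.5774 ✗
  (6.5, 3.5, 330°): beam 1 = 2.8868 ≠ 0.5774 ✗
  …
  (1.5, 2.5, 300°): r_1=0.5774, r_2=0.5176, r_3=0.5774, r_4=5.7956, r_5=1.7321 — all match ✓
No second candidate reproduces the full scan.

(x, y, θ) = (1.5, 2.5, 300°)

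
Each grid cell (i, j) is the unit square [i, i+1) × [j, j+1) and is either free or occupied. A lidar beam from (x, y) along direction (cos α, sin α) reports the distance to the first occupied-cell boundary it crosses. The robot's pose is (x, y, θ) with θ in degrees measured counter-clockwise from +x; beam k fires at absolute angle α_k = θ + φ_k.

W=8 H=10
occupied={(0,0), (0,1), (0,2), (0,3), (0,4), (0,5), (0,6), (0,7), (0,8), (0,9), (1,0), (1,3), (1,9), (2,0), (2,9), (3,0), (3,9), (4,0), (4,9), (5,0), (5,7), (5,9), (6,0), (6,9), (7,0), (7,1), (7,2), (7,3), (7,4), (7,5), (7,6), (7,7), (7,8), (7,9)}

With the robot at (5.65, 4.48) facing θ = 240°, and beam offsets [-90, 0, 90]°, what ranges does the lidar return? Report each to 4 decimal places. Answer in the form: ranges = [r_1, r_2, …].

ranges = [5.3694, 4.0184, 1.5588]

beam 1: φ=-90°, α=150°
  dir = (cos 150°, sin 150°) = (-0.8660, 0.5000); from cell (5,4)
  next x-line at t=0.7506, next y-line at t=1.0400; Δt_x=1.1547, Δt_y=2.0000
    x: enter (4,4) at t=0.7506
    y: enter (4,5) at t=1.0400
    x: enter (3,5) at t=1.9053
    y: enter (3,6) at t=3.0400
    x: enter (2,6) at t=3.0600
    x: enter (1,6) at t=4.2147
    y: enter (1,7) at t=5.0400
    x: enter (0,7) at t=5.3694 ← occupied
  → r_1 = 5.3694
beam 2: φ=0°, α=240°
  dir = (cos 240°, sin 240°) = (-0.5000, -0.8660); from cell (5,4)
  next x-line at t=1.3000, next y-line at t=0.5543; Δt_x=2.0000, Δt_y=1.1547
    y: enter (5,3) at t=0.5543
    x: enter (4,3) at t=1.3000
    y: enter (4,2) at t=1.7090
    y: enter (4,1) at t=2.8637
    x: enter (3,1) at t=3.3000
    y: enter (3,0) at t=4.0184 ← occupied
  → r_2 = 4.0184
beam 3: φ=90°, α=330°
  dir = (cos 330°, sin 330°) = (0.8660, -0.5000); from cell (5,4)
  next x-line at t=0.4041, next y-line at t=0.9600; Δt_x=1.1547, Δt_y=2.0000
    x: enter (6,4) at t=0.4041
    y: enter (6,3) at t=0.9600
    x: enter (7,3) at t=1.5588 ← occupied
  → r_3 = 1.5588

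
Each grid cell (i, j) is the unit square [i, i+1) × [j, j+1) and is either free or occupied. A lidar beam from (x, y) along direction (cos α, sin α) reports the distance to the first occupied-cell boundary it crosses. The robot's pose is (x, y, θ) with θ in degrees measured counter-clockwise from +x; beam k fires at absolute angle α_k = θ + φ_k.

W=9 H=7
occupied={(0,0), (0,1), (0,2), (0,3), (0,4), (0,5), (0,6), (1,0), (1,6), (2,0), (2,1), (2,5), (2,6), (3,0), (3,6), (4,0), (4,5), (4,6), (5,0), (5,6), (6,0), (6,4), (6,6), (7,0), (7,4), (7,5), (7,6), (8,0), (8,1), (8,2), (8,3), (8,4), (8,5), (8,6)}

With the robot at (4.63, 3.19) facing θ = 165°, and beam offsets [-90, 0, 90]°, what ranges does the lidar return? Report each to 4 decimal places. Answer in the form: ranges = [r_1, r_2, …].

ranges = [2.9091, 3.7581, 2.2673]

beam 1: φ=-90°, α=75°
  direction (0.2588, 0.9659); cell (4,3); t to first gridline: x 1.4296, y 0.8386 (then +3.8637 / +1.0353)
    (4,4) via y @ 0.8386
    (5,4) via x @ 1.4296
    (5,5) via y @ 1.8738
    (5,6) via y @ 2.9091  # hit
  → r_1 = 2.9091
beam 2: φ=0°, α=165°
  direction (-0.9659, 0.2588); cell (4,3); t to first gridline: x 0.6522, y 3.1296 (then +1.0353 / +3.8637)
    (3,3) via x @ 0.6522
    (2,3) via x @ 1.6875
    (1,3) via x @ 2.7228
    (1,4) via y @ 3.1296
    (0,4) via x @ 3.7581  # hit
  → r_2 = 3.7581
beam 3: φ=90°, α=255°
  direction (-0.2588, -0.9659); cell (4,3); t to first gridline: x 2.4341, y 0.1967 (then +3.8637 / +1.0353)
    (4,2) via y @ 0.1967
    (4,1) via y @ 1.2320
    (4,0) via y @ 2.2673  # hit
  → r_3 = 2.2673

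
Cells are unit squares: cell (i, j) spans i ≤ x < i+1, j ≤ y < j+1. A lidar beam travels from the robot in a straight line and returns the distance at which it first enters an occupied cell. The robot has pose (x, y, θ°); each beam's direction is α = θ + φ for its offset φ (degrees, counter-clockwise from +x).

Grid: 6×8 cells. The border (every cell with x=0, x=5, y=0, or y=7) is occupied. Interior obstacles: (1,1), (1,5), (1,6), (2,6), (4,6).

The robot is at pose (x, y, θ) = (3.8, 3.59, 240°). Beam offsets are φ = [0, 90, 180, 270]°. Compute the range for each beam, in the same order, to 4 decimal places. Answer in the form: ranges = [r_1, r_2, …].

ranges = [2.9907, 1.3856, 2.4000, 2.8200]

beam 1: φ=0°, α=240°
  d=(-0.5000,-0.8660)  start (3,3)  tX=1.6000 tY=0.6813  stride 1/|dx|=2.0000 1/|dy|=1.1547
    cross y-line → (3,2), t=0.6813
    cross x-line → (2,2), t=1.6000
    cross y-line → (2,1), t=1.8360
    cross y-line → (2,0), t=2.9907 (wall)
  → r_1 = 2.9907
beam 2: φ=90°, α=330°
  d=(0.8660,-0.5000)  start (3,3)  tX=0.2309 tY=1.1800  stride 1/|dx|=1.1547 1/|dy|=2.0000
    cross x-line → (4,3), t=0.2309
    cross y-line → (4,2), t=1.1800
    cross x-line → (5,2), t=1.3856 (wall)
  → r_2 = 1.3856
beam 3: φ=180°, α=60°
  d=(0.5000,0.8660)  start (3,3)  tX=0.4000 tY=0.4734  stride 1/|dx|=2.0000 1/|dy|=1.1547
    cross x-line → (4,3), t=0.4000
    cross y-line → (4,4), t=0.4734
    cross y-line → (4,5), t=1.6281
    cross x-line → (5,5), t=2.4000 (wall)
  → r_3 = 2.4000
beam 4: φ=270°, α=150°
  d=(-0.8660,0.5000)  start (3,3)  tX=0.9238 tY=0.8200  stride 1/|dx|=1.1547 1/|dy|=2.0000
    cross y-line → (3,4), t=0.8200
    cross x-line → (2,4), t=0.9238
    cross x-line → (1,4), t=2.0785
    cross y-line → (1,5), t=2.8200 (wall)
  → r_4 = 2.8200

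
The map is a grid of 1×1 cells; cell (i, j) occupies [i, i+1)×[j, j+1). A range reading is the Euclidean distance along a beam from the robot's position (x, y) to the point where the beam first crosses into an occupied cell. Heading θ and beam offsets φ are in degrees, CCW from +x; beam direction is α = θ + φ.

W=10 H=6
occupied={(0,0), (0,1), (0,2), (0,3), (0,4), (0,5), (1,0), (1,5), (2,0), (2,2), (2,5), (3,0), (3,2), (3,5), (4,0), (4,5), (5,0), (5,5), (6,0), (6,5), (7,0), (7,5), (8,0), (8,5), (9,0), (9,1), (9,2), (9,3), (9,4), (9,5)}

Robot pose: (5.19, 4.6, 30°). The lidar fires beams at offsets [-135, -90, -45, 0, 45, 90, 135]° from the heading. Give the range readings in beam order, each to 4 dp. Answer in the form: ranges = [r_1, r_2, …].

beam 1: φ=-135°, α=255°
  d=(-0.2588,-0.9659)  start (5,4)  tX=0.7341 tY=0.6212  stride 1/|dx|=3.8637 1/|dy|=1.0353
    cross y-line → (5,3), t=0.6212
    cross x-line → (4,3), t=0.7341
    cross y-line → (4,2), t=1.6564
    cross y-line → (4,1), t=2.6917
    cross y-line → (4,0), t=3.7270 (wall)
  → r_1 = 3.7270
beam 2: φ=-90°, α=300°
  d=(0.5000,-0.8660)  start (5,4)  tX=1.6200 tY=0.6928  stride 1/|dx|=2.0000 1/|dy|=1.1547
    cross y-line → (5,3), t=0.6928
    cross x-line → (6,3), t=1.6200
    cross y-line → (6,2), t=1.8475
    cross y-line → (6,1), t=3.0022
    cross x-line → (7,1), t=3.6200
    cross y-line → (7,0), t=4.1569 (wall)
  → r_2 = 4.1569
beam 3: φ=-45°, α=345°
  d=(0.9659,-0.2588)  start (5,4)  tX=0.8386 tY=2.3182  stride 1/|dx|=1.0353 1/|dy|=3.8637
    cross x-line → (6,4), t=0.8386
    cross x-line → (7,4), t=1.8738
    cross y-line → (7,3), t=2.3182
    cross x-line → (8,3), t=2.9091
    cross x-line → (9,3), t=3.9444 (wall)
  → r_3 = 3.9444
beam 4: φ=0°, α=30°
  d=(0.8660,0.5000)  start (5,4)  tX=0.9353 tY=0.8000  stride 1/|dx|=1.1547 1/|dy|=2.0000
    cross y-line → (5,5), t=0.8000 (wall)
  → r_4 = 0.8000
beam 5: φ=45°, α=75°
  d=(0.2588,0.9659)  start (5,4)  tX=3.1296 tY=0.4141  stride 1/|dx|=3.8637 1/|dy|=1.0353
    cross y-line → (5,5), t=0.4141 (wall)
  → r_5 = 0.4141
beam 6: φ=90°, α=120°
  d=(-0.5000,0.8660)  start (5,4)  tX=0.3800 tY=0.4619  stride 1/|dx|=2.0000 1/|dy|=1.1547
    cross x-line → (4,4), t=0.3800
    cross y-line → (4,5), t=0.4619 (wall)
  → r_6 = 0.4619
beam 7: φ=135°, α=165°
  d=(-0.9659,0.2588)  start (5,4)  tX=0.1967 tY=1.5455  stride 1/|dx|=1.0353 1/|dy|=3.8637
    cross x-line → (4,4), t=0.1967
    cross x-line → (3,4), t=1.2320
    cross y-line → (3,5), t=1.5455 (wall)
  → r_7 = 1.5455

ranges = [3.7270, 4.1569, 3.9444, 0.8000, 0.4141, 0.4619, 1.5455]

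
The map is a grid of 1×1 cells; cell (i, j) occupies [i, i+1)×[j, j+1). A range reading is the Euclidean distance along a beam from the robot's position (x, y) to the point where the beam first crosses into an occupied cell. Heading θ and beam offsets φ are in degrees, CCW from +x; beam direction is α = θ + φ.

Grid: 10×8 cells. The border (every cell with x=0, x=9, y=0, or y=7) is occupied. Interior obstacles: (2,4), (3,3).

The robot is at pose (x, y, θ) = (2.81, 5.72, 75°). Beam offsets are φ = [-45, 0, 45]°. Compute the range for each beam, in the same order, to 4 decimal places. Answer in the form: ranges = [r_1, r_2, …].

beam 1: φ=-45°, α=30°
  cosα=0.8660 sinα=0.5000 | (2,5) | tMaxX 0.2194 tMaxY 0.5600 | tΔX 1.1547 tΔY 2.0000
    t=0.2194 [x] (3,5)
    t=0.5600 [y] (3,6)
    t=1.3741 [x] (4,6)
    t=2.5288 [x] (5,6)
    t=2.5600 [y] (5,7) — stop
  → r_1 = 2.5600
beam 2: φ=0°, α=75°
  cosα=0.2588 sinα=0.9659 | (2,5) | tMaxX 0.7341 tMaxY 0.2899 | tΔX 3.8637 tΔY 1.0353
    t=0.2899 [y] (2,6)
    t=0.7341 [x] (3,6)
    t=1.3252 [y] (3,7) — stop
  → r_2 = 1.3252
beam 3: φ=45°, α=120°
  cosα=-0.5000 sinα=0.8660 | (2,5) | tMaxX 1.6200 tMaxY 0.3233 | tΔX 2.0000 tΔY 1.1547
    t=0.3233 [y] (2,6)
    t=1.4780 [y] (2,7) — stop
  → r_3 = 1.4780

ranges = [2.5600, 1.3252, 1.4780]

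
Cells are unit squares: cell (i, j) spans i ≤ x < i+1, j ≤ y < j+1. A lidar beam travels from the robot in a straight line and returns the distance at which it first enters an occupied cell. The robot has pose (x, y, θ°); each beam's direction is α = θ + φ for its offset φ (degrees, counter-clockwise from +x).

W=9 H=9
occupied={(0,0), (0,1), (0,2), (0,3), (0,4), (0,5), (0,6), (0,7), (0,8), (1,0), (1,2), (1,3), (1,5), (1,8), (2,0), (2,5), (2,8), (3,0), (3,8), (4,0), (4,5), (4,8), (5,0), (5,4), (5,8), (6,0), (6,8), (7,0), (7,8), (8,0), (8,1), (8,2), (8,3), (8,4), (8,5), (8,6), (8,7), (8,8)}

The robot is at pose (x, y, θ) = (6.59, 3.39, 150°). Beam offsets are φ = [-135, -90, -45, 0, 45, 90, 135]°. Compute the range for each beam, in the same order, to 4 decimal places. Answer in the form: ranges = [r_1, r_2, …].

ranges = [1.4597, 2.8200, 4.7726, 1.2200, 4.7519, 2.7597, 2.4743]

beam 1: φ=-135°, α=15°
  dir = (cos 15°, sin 15°) = (0.9659, 0.2588); from cell (6,3)
  next x-line at t=0.4245, next y-line at t=2.3569; Δt_x=1.0353, Δt_y=3.8637
    x: enter (7,3) at t=0.4245
    x: enter (8,3) at t=1.4597 ← occupied
  → r_1 = 1.4597
beam 2: φ=-90°, α=60°
  dir = (cos 60°, sin 60°) = (0.5000, 0.8660); from cell (6,3)
  next x-line at t=0.8200, next y-line at t=0.7044; Δt_x=2.0000, Δt_y=1.1547
    y: enter (6,4) at t=0.7044
    x: enter (7,4) at t=0.8200
    y: enter (7,5) at t=1.8591
    x: enter (8,5) at t=2.8200 ← occupied
  → r_2 = 2.8200
beam 3: φ=-45°, α=105°
  dir = (cos 105°, sin 105°) = (-0.2588, 0.9659); from cell (6,3)
  next x-line at t=2.2796, next y-line at t=0.6315; Δt_x=3.8637, Δt_y=1.0353
    y: enter (6,4) at t=0.6315
    y: enter (6,5) at t=1.6668
    x: enter (5,5) at t=2.2796
    y: enter (5,6) at t=2.7021
    y: enter (5,7) at t=3.7373
    y: enter (5,8) at t=4.7726 ← occupied
  → r_3 = 4.7726
beam 4: φ=0°, α=150°
  dir = (cos 150°, sin 150°) = (-0.8660, 0.5000); from cell (6,3)
  next x-line at t=0.6813, next y-line at t=1.2200; Δt_x=1.1547, Δt_y=2.0000
    x: enter (5,3) at t=0.6813
    y: enter (5,4) at t=1.2200 ← occupied
  → r_4 = 1.2200
beam 5: φ=45°, α=195°
  dir = (cos 195°, sin 195°) = (-0.9659, -0.2588); from cell (6,3)
  next x-line at t=0.6108, next y-line at t=1.5068; Δt_x=1.0353, Δt_y=3.8637
    x: enter (5,3) at t=0.6108
    y: enter (5,2) at t=1.5068
    x: enter (4,2) at t=1.6461
    x: enter (3,2) at t=2.6814
    x: enter (2,2) at t=3.7166
    x: enter (1,2) at t=4.7519 ← occupied
  → r_5 = 4.7519
beam 6: φ=90°, α=240°
  dir = (cos 240°, sin 240°) = (-0.5000, -0.8660); from cell (6,3)
  next x-line at t=1.1800, next y-line at t=0.4503; Δt_x=2.0000, Δt_y=1.1547
    y: enter (6,2) at t=0.4503
    x: enter (5,2) at t=1.1800
    y: enter (5,1) at t=1.6050
    y: enter (5,0) at t=2.7597 ← occupied
  → r_6 = 2.7597
beam 7: φ=135°, α=285°
  dir = (cos 285°, sin 285°) = (0.2588, -0.9659); from cell (6,3)
  next x-line at t=1.5841, next y-line at t=0.4038; Δt_x=3.8637, Δt_y=1.0353
    y: enter (6,2) at t=0.4038
    y: enter (6,1) at t=1.4390
    x: enter (7,1) at t=1.5841
    y: enter (7,0) at t=2.4743 ← occupied
  → r_7 = 2.4743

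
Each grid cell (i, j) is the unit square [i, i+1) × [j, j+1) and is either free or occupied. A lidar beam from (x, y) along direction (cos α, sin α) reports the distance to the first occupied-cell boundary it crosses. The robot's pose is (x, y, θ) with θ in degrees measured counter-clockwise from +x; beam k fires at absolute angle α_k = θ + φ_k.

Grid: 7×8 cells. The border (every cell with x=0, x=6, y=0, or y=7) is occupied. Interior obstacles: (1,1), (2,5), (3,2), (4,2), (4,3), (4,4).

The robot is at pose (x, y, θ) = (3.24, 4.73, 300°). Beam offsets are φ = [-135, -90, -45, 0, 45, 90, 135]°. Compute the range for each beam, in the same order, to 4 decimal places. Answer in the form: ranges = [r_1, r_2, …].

ranges = [1.0432, 2.5865, 3.8616, 1.5200, 0.7868, 3.1870, 2.3501]

beam 1: φ=-135°, α=165°
  d=(-0.9659,0.2588)  start (3,4)  tX=0.2485 tY=1.0432  stride 1/|dx|=1.0353 1/|dy|=3.8637
    cross x-line → (2,4), t=0.2485
    cross y-line → (2,5), t=1.0432 (wall)
  → r_1 = 1.0432
beam 2: φ=-90°, α=210°
  d=(-0.8660,-0.5000)  start (3,4)  tX=0.2771 tY=1.4600  stride 1/|dx|=1.1547 1/|dy|=2.0000
    cross x-line → (2,4), t=0.2771
    cross x-line → (1,4), t=1.4318
    cross y-line → (1,3), t=1.4600
    cross x-line → (0,3), t=2.5865 (wall)
  → r_2 = 2.5865
beam 3: φ=-45°, α=255°
  d=(-0.2588,-0.9659)  start (3,4)  tX=0.9273 tY=0.7558  stride 1/|dx|=3.8637 1/|dy|=1.0353
    cross y-line → (3,3), t=0.7558
    cross x-line → (2,3), t=0.9273
    cross y-line → (2,2), t=1.7910
    cross y-line → (2,1), t=2.8263
    cross y-line → (2,0), t=3.8616 (wall)
  → r_3 = 3.8616
beam 4: φ=0°, α=300°
  d=(0.5000,-0.8660)  start (3,4)  tX=1.5200 tY=0.8429  stride 1/|dx|=2.0000 1/|dy|=1.1547
    cross y-line → (3,3), t=0.8429
    cross x-line → (4,3), t=1.5200 (wall)
  → r_4 = 1.5200
beam 5: φ=45°, α=345°
  d=(0.9659,-0.2588)  start (3,4)  tX=0.7868 tY=2.8205  stride 1/|dx|=1.0353 1/|dy|=3.8637
    cross x-line → (4,4), t=0.7868 (wall)
  → r_5 = 0.7868
beam 6: φ=90°, α=30°
  d=(0.8660,0.5000)  start (3,4)  tX=0.8776 tY=0.5400  stride 1/|dx|=1.1547 1/|dy|=2.0000
    cross y-line → (3,5), t=0.5400
    cross x-line → (4,5), t=0.8776
    cross x-line → (5,5), t=2.0323
    cross y-line → (5,6), t=2.5400
    cross x-line → (6,6), t=3.1870 (wall)
  → r_6 = 3.1870
beam 7: φ=135°, α=75°
  d=(0.2588,0.9659)  start (3,4)  tX=2.9364 tY=0.2795  stride 1/|dx|=3.8637 1/|dy|=1.0353
    cross y-line → (3,5), t=0.2795
    cross y-line → (3,6), t=1.3148
    cross y-line → (3,7), t=2.3501 (wall)
  → r_7 = 2.3501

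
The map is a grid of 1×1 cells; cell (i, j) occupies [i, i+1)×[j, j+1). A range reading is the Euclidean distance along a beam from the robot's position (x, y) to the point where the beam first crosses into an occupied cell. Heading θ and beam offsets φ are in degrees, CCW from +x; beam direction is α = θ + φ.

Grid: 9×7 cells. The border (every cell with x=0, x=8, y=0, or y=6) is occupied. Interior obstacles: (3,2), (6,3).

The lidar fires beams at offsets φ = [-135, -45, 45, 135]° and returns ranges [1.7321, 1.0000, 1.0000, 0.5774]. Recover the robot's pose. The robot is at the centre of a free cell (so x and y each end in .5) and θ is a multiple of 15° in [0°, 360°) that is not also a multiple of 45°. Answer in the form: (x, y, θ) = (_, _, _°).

(x, y, θ) = (7.5, 4.5, 255°)

The pose lattice has 33·16 = 528 candidates. Test each by forward raycasting.
  (4.5, 5.5, 150°): beam 1 = 1.9319 ≠ 1.7321 ✗
  (3.5, 5.5, 30°): beam 1 = 4.6587 ≠ 1.7321 ✗
  (1.5, 1.5, 255°): beam 1 = 1.0000 ≠ 1.7321 ✗
  (2.5, 5.5, 255°): beam 1 = 0.5774 ≠ 1.7321 ✗
  …
  (7.5, 4.5, 255°): r_1=1.7321, r_2=1.0000, r_3=1.0000, r_4=0.5774 — all match ✓
No second candidate reproduces the full scan.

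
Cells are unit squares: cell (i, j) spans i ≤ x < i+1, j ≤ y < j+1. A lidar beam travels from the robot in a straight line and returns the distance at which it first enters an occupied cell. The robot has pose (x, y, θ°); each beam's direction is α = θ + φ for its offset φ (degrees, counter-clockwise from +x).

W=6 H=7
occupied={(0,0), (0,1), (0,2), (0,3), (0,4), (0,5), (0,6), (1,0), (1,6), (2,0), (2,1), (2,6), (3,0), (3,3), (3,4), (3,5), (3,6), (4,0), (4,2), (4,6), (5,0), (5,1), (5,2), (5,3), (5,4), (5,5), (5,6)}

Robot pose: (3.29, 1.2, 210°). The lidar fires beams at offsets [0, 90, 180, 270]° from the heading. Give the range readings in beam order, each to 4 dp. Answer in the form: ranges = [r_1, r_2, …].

ranges = [0.3349, 0.2309, 1.6000, 0.5800]

beam 1: φ=0°, α=210°
  cosα=-0.8660 sinα=-0.5000 | (3,1) | tMaxX 0.3349 tMaxY 0.4000 | tΔX 1.1547 tΔY 2.0000
    t=0.3349 [x] (2,1) — stop
  → r_1 = 0.3349
beam 2: φ=90°, α=300°
  cosα=0.5000 sinα=-0.8660 | (3,1) | tMaxX 1.4200 tMaxY 0.2309 | tΔX 2.0000 tΔY 1.1547
    t=0.2309 [y] (3,0) — stop
  → r_2 = 0.2309
beam 3: φ=180°, α=30°
  cosα=0.8660 sinα=0.5000 | (3,1) | tMaxX 0.8198 tMaxY 1.6000 | tΔX 1.1547 tΔY 2.0000
    t=0.8198 [x] (4,1)
    t=1.6000 [y] (4,2) — stop
  → r_3 = 1.6000
beam 4: φ=270°, α=120°
  cosα=-0.5000 sinα=0.8660 | (3,1) | tMaxX 0.5800 tMaxY 0.9238 | tΔX 2.0000 tΔY 1.1547
    t=0.5800 [x] (2,1) — stop
  → r_4 = 0.5800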